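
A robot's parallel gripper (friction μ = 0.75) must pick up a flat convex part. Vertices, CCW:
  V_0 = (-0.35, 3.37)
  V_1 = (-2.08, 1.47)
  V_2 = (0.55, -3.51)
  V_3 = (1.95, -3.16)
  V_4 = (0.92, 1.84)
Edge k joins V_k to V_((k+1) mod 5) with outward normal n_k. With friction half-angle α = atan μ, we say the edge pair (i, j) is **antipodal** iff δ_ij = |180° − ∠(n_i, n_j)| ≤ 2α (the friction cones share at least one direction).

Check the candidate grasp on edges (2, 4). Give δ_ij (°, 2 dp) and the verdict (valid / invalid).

α = atan 0.75 = 36.87°;  2α = 73.74°
edge 2: e_2 = (+1.40, +0.35);  n_2 = (+0.2425, -0.9701)
edge 4: e_4 = (-1.27, +1.53);  n_4 = (+0.7695, +0.6387)
∠(n_2, n_4) = 115.66°
δ = |180° − 115.66°| = 64.34°
64.34° ≤ 2α = 73.74°  →  valid

δ = 64.34°, valid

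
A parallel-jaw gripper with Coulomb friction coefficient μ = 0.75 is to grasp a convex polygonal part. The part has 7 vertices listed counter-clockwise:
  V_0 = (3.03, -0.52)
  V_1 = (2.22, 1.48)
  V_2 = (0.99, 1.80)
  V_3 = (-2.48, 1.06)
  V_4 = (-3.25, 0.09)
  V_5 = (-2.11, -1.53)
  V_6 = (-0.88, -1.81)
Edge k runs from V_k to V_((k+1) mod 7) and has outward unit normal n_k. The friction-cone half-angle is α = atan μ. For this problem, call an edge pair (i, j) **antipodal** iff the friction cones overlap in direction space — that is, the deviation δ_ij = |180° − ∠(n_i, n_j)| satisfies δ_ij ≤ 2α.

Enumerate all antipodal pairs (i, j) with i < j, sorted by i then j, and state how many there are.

α = atan 0.75 = 36.87°;  2α = 73.74°
n_0 = (+0.9269, +0.3754)
n_1 = (+0.2518, +0.9678)
n_2 = (-0.2086, +0.9780)
n_3 = (-0.7832, +0.6217)
n_4 = (-0.8178, -0.5755)
n_5 = (-0.2220, -0.9751)
n_6 = (+0.3133, -0.9497)
  (0,1): δ = 126.63°  ·
  (0,2): δ = 100.01°  ·
  (0,3): δ = 60.49°  ✓
  (0,4): δ = 13.09°  ✓
  (0,5): δ = 55.13°  ✓
  (0,6): δ = 86.21°  ·
  (1,2): δ = 153.38°  ·
  (1,3): δ = 113.86°  ·
  (1,4): δ = 40.28°  ✓
  (1,5): δ = 1.76°  ✓
  (1,6): δ = 32.84°  ✓
  (2,3): δ = 140.48°  ·
  (2,4): δ = 66.90°  ✓
  (2,5): δ = 24.86°  ✓
  (2,6): δ = 6.22°  ✓
  (3,4): δ = 106.42°  ·
  (3,5): δ = 64.38°  ✓
  (3,6): δ = 33.30°  ✓
  (4,5): δ = 137.96°  ·
  (4,6): δ = 106.88°  ·
  (5,6): δ = 148.92°  ·
antipodal pairs: 11

count = 11; pairs: (0,3), (0,4), (0,5), (1,4), (1,5), (1,6), (2,4), (2,5), (2,6), (3,5), (3,6)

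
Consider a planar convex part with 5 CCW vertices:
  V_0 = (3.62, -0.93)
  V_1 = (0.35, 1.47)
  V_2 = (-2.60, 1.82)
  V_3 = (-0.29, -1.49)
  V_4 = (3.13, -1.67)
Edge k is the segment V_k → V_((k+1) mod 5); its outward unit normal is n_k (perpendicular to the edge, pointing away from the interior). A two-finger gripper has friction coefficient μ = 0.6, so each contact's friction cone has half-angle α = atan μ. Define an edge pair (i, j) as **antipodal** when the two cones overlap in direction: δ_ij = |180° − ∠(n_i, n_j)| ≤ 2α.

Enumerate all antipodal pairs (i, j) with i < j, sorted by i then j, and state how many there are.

α = atan 0.6 = 30.96°;  2α = 61.93°
n_0 = (+0.5917, +0.8062)
n_1 = (+0.1178, +0.9930)
n_2 = (-0.8200, -0.5723)
n_3 = (-0.0526, -0.9986)
n_4 = (+0.8338, -0.5521)
  (0,1): δ = 150.49°  ·
  (0,2): δ = 18.81°  ✓
  (0,3): δ = 33.26°  ✓
  (0,4): δ = 92.77°  ·
  (1,2): δ = 48.32°  ✓
  (1,3): δ = 3.75°  ✓
  (1,4): δ = 63.26°  ·
  (2,3): δ = 127.92°  ·
  (2,4): δ = 68.42°  ·
  (3,4): δ = 120.50°  ·
antipodal pairs: 4

count = 4; pairs: (0,2), (0,3), (1,2), (1,3)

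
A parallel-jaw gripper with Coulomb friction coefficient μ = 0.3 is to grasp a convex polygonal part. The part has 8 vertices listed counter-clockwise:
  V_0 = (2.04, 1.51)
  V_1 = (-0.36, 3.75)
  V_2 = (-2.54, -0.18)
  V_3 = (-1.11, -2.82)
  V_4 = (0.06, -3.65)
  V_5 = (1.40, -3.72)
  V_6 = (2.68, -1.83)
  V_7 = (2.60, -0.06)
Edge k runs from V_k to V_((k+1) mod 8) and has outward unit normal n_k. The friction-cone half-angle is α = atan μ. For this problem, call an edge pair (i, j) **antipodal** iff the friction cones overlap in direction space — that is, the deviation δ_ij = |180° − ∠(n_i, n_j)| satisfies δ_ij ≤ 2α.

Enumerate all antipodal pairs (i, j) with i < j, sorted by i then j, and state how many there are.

count = 6; pairs: (0,2), (0,3), (1,5), (1,6), (2,6), (2,7)

α = atan 0.3 = 16.70°;  2α = 33.40°
n_0 = (+0.6823, +0.7311)
n_1 = (-0.8745, +0.4851)
n_2 = (-0.8793, -0.4763)
n_3 = (-0.5786, -0.8156)
n_4 = (-0.0522, -0.9986)
n_5 = (+0.8280, -0.5608)
n_6 = (+0.9990, +0.0452)
n_7 = (+0.9419, +0.3360)
  (0,1): δ = 75.99°  ·
  (0,2): δ = 18.53°  ✓
  (0,3): δ = 7.67°  ✓
  (0,4): δ = 40.03°  ·
  (0,5): δ = 98.92°  ·
  (0,6): δ = 135.61°  ·
  (0,7): δ = 152.66°  ·
  (1,2): δ = 122.54°  ·
  (1,3): δ = 96.33°  ·
  (1,4): δ = 63.97°  ·
  (1,5): δ = 5.09°  ✓
  (1,6): δ = 31.61°  ✓
  (1,7): δ = 48.65°  ·
  (2,3): δ = 153.79°  ·
  (2,4): δ = 121.43°  ·
  (2,5): δ = 62.55°  ·
  (2,6): δ = 25.86°  ✓
  (2,7): δ = 8.81°  ✓
  (3,4): δ = 147.64°  ·
  (3,5): δ = 88.76°  ·
  (3,6): δ = 52.06°  ·
  (3,7): δ = 35.02°  ·
  (4,5): δ = 121.12°  ·
  (4,6): δ = 84.42°  ·
  (4,7): δ = 67.38°  ·
  (5,6): δ = 143.30°  ·
  (5,7): δ = 126.26°  ·
  (6,7): δ = 162.96°  ·
antipodal pairs: 6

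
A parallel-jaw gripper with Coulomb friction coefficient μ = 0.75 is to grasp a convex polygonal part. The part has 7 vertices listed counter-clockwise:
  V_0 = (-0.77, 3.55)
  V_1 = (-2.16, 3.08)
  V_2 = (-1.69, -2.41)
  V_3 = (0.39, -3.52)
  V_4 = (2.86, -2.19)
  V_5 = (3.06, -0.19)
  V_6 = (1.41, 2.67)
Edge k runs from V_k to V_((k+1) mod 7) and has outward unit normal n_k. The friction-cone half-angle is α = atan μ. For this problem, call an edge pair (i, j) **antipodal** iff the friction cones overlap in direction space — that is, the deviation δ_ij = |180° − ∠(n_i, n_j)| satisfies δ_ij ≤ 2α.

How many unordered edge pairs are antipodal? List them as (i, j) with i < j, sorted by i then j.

count = 11; pairs: (0,2), (0,3), (0,4), (1,3), (1,4), (1,5), (1,6), (2,4), (2,5), (2,6), (3,6)

α = atan 0.75 = 36.87°;  2α = 73.74°
n_0 = (-0.3203, +0.9473)
n_1 = (-0.9964, -0.0853)
n_2 = (-0.4708, -0.8822)
n_3 = (+0.4741, -0.8805)
n_4 = (+0.9950, -0.0995)
n_5 = (+0.8662, +0.4997)
n_6 = (+0.3743, +0.9273)
  (0,1): δ = 103.79°  ·
  (0,2): δ = 46.77°  ✓
  (0,3): δ = 9.62°  ✓
  (0,4): δ = 65.61°  ✓
  (0,5): δ = 101.30°  ·
  (0,6): δ = 139.34°  ·
  (1,2): δ = 122.98°  ·
  (1,3): δ = 66.59°  ✓
  (1,4): δ = 10.60°  ✓
  (1,5): δ = 25.09°  ✓
  (1,6): δ = 63.12°  ✓
  (2,3): δ = 123.61°  ·
  (2,4): δ = 67.62°  ✓
  (2,5): δ = 31.93°  ✓
  (2,6): δ = 6.10°  ✓
  (3,4): δ = 124.01°  ·
  (3,5): δ = 88.32°  ·
  (3,6): δ = 50.28°  ✓
  (4,5): δ = 144.31°  ·
  (4,6): δ = 106.27°  ·
  (5,6): δ = 141.96°  ·
antipodal pairs: 11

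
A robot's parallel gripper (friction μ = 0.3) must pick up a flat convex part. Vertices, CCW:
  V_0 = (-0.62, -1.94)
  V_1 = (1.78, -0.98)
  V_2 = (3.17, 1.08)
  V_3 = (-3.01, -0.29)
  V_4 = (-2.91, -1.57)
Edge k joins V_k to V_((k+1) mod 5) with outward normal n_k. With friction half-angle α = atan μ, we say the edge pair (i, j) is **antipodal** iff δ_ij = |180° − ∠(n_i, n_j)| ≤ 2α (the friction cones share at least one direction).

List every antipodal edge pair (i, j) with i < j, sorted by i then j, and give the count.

α = atan 0.3 = 16.70°;  2α = 33.40°
n_0 = (+0.3714, -0.9285)
n_1 = (+0.8289, -0.5593)
n_2 = (-0.2164, +0.9763)
n_3 = (-0.9970, -0.0779)
n_4 = (-0.1595, -0.9872)
  (0,1): δ = 145.81°  ·
  (0,2): δ = 9.30°  ✓
  (0,3): δ = 72.67°  ·
  (0,4): δ = 149.02°  ·
  (1,2): δ = 43.49°  ·
  (1,3): δ = 38.48°  ·
  (1,4): δ = 114.83°  ·
  (2,3): δ = 98.03°  ·
  (2,4): δ = 21.68°  ✓
  (3,4): δ = 103.65°  ·
antipodal pairs: 2

count = 2; pairs: (0,2), (2,4)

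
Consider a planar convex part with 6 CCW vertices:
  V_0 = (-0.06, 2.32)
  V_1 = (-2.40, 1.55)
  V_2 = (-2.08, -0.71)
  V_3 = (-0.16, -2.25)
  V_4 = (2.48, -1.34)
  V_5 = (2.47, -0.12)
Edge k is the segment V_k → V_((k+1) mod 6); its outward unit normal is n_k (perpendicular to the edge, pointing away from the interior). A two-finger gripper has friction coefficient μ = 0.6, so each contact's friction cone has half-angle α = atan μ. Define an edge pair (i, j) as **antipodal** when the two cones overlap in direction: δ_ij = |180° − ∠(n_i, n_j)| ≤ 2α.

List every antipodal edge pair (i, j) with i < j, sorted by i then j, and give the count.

count = 6; pairs: (0,2), (0,3), (1,4), (1,5), (2,4), (2,5)

α = atan 0.6 = 30.96°;  2α = 61.93°
n_0 = (-0.3126, +0.9499)
n_1 = (-0.9901, -0.1402)
n_2 = (-0.6257, -0.7801)
n_3 = (+0.3259, -0.9454)
n_4 = (+1.0000, +0.0082)
n_5 = (+0.6942, +0.7198)
  (0,1): δ = 100.16°  ·
  (0,2): δ = 56.95°  ✓
  (0,3): δ = 0.80°  ✓
  (0,4): δ = 72.26°  ·
  (0,5): δ = 117.82°  ·
  (1,2): δ = 136.79°  ·
  (1,3): δ = 79.04°  ·
  (1,4): δ = 7.59°  ✓
  (1,5): δ = 37.98°  ✓
  (2,3): δ = 122.25°  ·
  (2,4): δ = 50.80°  ✓
  (2,5): δ = 5.23°  ✓
  (3,4): δ = 108.55°  ·
  (3,5): δ = 62.98°  ·
  (4,5): δ = 134.43°  ·
antipodal pairs: 6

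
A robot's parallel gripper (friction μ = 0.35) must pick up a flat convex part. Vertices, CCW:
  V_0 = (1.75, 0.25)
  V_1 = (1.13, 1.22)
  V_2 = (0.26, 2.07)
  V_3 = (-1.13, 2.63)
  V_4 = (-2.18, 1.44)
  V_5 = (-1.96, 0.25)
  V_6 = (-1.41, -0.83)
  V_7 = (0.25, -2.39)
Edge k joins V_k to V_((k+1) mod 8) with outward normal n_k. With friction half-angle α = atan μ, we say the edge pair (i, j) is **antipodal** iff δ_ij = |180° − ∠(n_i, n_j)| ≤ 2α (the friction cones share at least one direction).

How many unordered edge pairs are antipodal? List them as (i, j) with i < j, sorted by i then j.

α = atan 0.35 = 19.29°;  2α = 38.58°
n_0 = (+0.8426, +0.5386)
n_1 = (+0.6988, +0.7153)
n_2 = (+0.3737, +0.9276)
n_3 = (-0.7498, +0.6616)
n_4 = (-0.9833, -0.1818)
n_5 = (-0.8911, -0.4538)
n_6 = (-0.6848, -0.7287)
n_7 = (+0.8695, -0.4940)
  (0,1): δ = 166.92°  ·
  (0,2): δ = 144.53°  ·
  (0,3): δ = 74.01°  ·
  (0,4): δ = 22.11°  ✓
  (0,5): δ = 5.60°  ✓
  (0,6): δ = 14.19°  ✓
  (0,7): δ = 117.81°  ·
  (1,2): δ = 157.61°  ·
  (1,3): δ = 87.09°  ·
  (1,4): δ = 35.19°  ✓
  (1,5): δ = 18.68°  ✓
  (1,6): δ = 1.11°  ✓
  (1,7): δ = 104.73°  ·
  (2,3): δ = 109.48°  ·
  (2,4): δ = 57.58°  ·
  (2,5): δ = 41.07°  ·
  (2,6): δ = 21.28°  ✓
  (2,7): δ = 82.34°  ·
  (3,4): δ = 128.10°  ·
  (3,5): δ = 111.59°  ·
  (3,6): δ = 91.80°  ·
  (3,7): δ = 11.82°  ✓
  (4,5): δ = 163.49°  ·
  (4,6): δ = 143.70°  ·
  (4,7): δ = 40.08°  ·
  (5,6): δ = 160.21°  ·
  (5,7): δ = 56.59°  ·
  (6,7): δ = 76.38°  ·
antipodal pairs: 8

count = 8; pairs: (0,4), (0,5), (0,6), (1,4), (1,5), (1,6), (2,6), (3,7)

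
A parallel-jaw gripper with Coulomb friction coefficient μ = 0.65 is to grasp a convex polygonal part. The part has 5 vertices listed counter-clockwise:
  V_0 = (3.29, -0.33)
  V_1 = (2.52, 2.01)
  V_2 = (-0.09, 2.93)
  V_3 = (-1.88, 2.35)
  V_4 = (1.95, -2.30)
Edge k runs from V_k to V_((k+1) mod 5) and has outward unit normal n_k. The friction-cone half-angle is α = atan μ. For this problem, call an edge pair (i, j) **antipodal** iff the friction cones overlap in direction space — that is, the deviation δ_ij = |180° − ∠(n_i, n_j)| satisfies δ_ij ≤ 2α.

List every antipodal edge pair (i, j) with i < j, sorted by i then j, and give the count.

count = 3; pairs: (0,3), (1,3), (2,4)

α = atan 0.65 = 33.02°;  2α = 66.05°
n_0 = (+0.9499, +0.3126)
n_1 = (+0.3324, +0.9431)
n_2 = (-0.3082, +0.9513)
n_3 = (-0.7719, -0.6358)
n_4 = (+0.8268, -0.5624)
  (0,1): δ = 127.63°  ·
  (0,2): δ = 90.26°  ·
  (0,3): δ = 21.26°  ✓
  (0,4): δ = 127.56°  ·
  (1,2): δ = 142.63°  ·
  (1,3): δ = 31.11°  ✓
  (1,4): δ = 75.19°  ·
  (2,3): δ = 68.48°  ·
  (2,4): δ = 37.82°  ✓
  (3,4): δ = 73.70°  ·
antipodal pairs: 3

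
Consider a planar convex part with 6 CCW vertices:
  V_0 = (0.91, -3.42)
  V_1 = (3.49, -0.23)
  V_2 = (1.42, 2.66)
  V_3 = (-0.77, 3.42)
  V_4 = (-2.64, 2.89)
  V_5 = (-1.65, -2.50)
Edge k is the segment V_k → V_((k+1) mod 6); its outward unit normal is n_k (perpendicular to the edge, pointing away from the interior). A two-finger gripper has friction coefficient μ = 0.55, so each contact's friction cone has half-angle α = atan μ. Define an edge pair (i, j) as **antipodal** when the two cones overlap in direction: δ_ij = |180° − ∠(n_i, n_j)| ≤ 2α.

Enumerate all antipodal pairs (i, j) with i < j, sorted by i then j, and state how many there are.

α = atan 0.55 = 28.81°;  2α = 57.62°
n_0 = (+0.7775, -0.6288)
n_1 = (+0.8130, +0.5823)
n_2 = (+0.3279, +0.9447)
n_3 = (-0.2727, +0.9621)
n_4 = (-0.9835, -0.1807)
n_5 = (-0.3382, -0.9411)
  (0,1): δ = 105.42°  ·
  (0,2): δ = 70.17°  ·
  (0,3): δ = 35.21°  ✓
  (0,4): δ = 49.37°  ✓
  (0,5): δ = 109.20°  ·
  (1,2): δ = 144.75°  ·
  (1,3): δ = 109.79°  ·
  (1,4): δ = 25.20°  ✓
  (1,5): δ = 34.62°  ✓
  (2,3): δ = 145.04°  ·
  (2,4): δ = 60.45°  ·
  (2,5): δ = 0.63°  ✓
  (3,4): δ = 95.42°  ·
  (3,5): δ = 35.59°  ✓
  (4,5): δ = 120.17°  ·
antipodal pairs: 6

count = 6; pairs: (0,3), (0,4), (1,4), (1,5), (2,5), (3,5)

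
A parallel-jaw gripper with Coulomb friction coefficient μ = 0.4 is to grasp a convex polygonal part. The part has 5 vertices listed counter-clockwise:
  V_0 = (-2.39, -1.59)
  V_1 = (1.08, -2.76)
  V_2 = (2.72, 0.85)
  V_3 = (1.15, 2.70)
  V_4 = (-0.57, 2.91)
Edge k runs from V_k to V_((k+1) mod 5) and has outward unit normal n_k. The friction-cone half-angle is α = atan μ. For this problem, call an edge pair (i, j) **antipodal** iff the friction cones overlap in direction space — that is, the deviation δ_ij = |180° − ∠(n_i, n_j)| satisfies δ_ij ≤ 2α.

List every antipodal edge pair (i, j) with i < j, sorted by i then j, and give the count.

count = 3; pairs: (0,2), (0,3), (1,4)

α = atan 0.4 = 21.80°;  2α = 43.60°
n_0 = (-0.3195, -0.9476)
n_1 = (+0.9105, -0.4136)
n_2 = (+0.7624, +0.6471)
n_3 = (+0.1212, +0.9926)
n_4 = (-0.9270, +0.3749)
  (0,1): δ = 95.80°  ·
  (0,2): δ = 31.05°  ✓
  (0,3): δ = 11.67°  ✓
  (0,4): δ = 86.61°  ·
  (1,2): δ = 115.25°  ·
  (1,3): δ = 72.53°  ·
  (1,4): δ = 2.41°  ✓
  (2,3): δ = 137.28°  ·
  (2,4): δ = 62.34°  ·
  (3,4): δ = 105.06°  ·
antipodal pairs: 3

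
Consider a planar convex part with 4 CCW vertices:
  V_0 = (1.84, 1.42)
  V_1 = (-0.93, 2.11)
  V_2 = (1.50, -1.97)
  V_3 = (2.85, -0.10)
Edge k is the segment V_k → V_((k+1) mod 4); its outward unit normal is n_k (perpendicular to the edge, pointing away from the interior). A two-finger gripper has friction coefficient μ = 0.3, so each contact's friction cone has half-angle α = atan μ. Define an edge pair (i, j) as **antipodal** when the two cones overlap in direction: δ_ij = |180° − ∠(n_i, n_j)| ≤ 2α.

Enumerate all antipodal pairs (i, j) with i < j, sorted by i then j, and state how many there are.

α = atan 0.3 = 16.70°;  2α = 33.40°
n_0 = (+0.2417, +0.9703)
n_1 = (-0.8592, -0.5117)
n_2 = (+0.8108, -0.5853)
n_3 = (+0.8329, +0.5534)
  (0,1): δ = 45.23°  ·
  (0,2): δ = 68.16°  ·
  (0,3): δ = 137.59°  ·
  (1,2): δ = 66.60°  ·
  (1,3): δ = 2.83°  ✓
  (2,3): δ = 110.57°  ·
antipodal pairs: 1

count = 1; pairs: (1,3)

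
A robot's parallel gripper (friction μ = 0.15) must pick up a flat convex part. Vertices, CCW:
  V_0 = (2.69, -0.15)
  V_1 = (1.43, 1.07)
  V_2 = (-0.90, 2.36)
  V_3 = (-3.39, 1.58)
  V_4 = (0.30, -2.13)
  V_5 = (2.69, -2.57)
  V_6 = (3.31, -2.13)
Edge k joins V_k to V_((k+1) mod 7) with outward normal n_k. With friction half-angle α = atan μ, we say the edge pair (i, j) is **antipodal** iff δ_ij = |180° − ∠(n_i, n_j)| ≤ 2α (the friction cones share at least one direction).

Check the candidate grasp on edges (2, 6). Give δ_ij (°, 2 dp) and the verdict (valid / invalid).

α = atan 0.15 = 8.53°;  2α = 17.06°
edge 2: e_2 = (-2.49, -0.78);  n_2 = (-0.2989, +0.9543)
edge 6: e_6 = (-0.62, +1.98);  n_6 = (+0.9543, +0.2988)
∠(n_2, n_6) = 90.01°
δ = |180° − 90.01°| = 89.99°
89.99° > 2α = 17.06°  →  invalid

δ = 89.99°, invalid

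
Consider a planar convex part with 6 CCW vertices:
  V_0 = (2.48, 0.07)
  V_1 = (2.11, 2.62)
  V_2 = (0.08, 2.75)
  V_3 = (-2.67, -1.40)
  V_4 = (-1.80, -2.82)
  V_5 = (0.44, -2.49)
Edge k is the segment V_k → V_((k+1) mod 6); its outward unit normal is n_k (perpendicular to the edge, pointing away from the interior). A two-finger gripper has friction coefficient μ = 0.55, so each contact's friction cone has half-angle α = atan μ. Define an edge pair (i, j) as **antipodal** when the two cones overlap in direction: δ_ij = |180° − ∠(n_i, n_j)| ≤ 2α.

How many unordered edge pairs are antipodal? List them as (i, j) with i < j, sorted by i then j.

α = atan 0.55 = 28.81°;  2α = 57.62°
n_0 = (+0.9896, +0.1436)
n_1 = (+0.0639, +0.9980)
n_2 = (-0.8336, +0.5524)
n_3 = (-0.8527, -0.5224)
n_4 = (+0.1457, -0.9893)
n_5 = (+0.7821, -0.6232)
  (0,1): δ = 101.92°  ·
  (0,2): δ = 41.79°  ✓
  (0,3): δ = 23.24°  ✓
  (0,4): δ = 90.12°  ·
  (0,5): δ = 133.19°  ·
  (1,2): δ = 119.87°  ·
  (1,3): δ = 54.84°  ✓
  (1,4): δ = 12.04°  ✓
  (1,5): δ = 55.11°  ✓
  (2,3): δ = 114.97°  ·
  (2,4): δ = 48.09°  ✓
  (2,5): δ = 5.02°  ✓
  (3,4): δ = 113.11°  ·
  (3,5): δ = 70.05°  ·
  (4,5): δ = 136.93°  ·
antipodal pairs: 7

count = 7; pairs: (0,2), (0,3), (1,3), (1,4), (1,5), (2,4), (2,5)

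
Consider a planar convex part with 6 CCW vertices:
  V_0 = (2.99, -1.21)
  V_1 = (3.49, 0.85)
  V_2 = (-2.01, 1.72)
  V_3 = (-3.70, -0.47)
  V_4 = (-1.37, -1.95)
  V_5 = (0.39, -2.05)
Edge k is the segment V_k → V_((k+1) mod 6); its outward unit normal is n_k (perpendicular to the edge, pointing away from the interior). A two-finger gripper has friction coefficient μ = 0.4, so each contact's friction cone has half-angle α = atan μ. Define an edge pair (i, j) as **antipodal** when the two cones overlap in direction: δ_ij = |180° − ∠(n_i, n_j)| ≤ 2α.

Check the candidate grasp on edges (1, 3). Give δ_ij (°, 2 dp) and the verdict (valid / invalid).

α = atan 0.4 = 21.80°;  2α = 43.60°
edge 1: e_1 = (-5.50, +0.87);  n_1 = (+0.1562, +0.9877)
edge 3: e_3 = (+2.33, -1.48);  n_3 = (-0.5362, -0.8441)
∠(n_1, n_3) = 156.57°
δ = |180° − 156.57°| = 23.43°
23.43° ≤ 2α = 43.60°  →  valid

δ = 23.43°, valid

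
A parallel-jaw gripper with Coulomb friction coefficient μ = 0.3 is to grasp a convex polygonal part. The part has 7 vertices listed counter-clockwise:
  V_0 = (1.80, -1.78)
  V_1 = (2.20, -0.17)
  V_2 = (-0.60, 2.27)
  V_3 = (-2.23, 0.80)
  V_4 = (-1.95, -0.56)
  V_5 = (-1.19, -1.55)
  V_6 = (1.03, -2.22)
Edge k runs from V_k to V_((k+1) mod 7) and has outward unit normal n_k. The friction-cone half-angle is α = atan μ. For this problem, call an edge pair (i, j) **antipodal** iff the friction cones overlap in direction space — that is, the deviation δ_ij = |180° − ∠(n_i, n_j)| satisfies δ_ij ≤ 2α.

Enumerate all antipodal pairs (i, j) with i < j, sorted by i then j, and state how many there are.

count = 4; pairs: (0,3), (1,4), (1,5), (2,6)

α = atan 0.3 = 16.70°;  2α = 33.40°
n_0 = (+0.9705, -0.2411)
n_1 = (+0.6570, +0.7539)
n_2 = (-0.6697, +0.7426)
n_3 = (-0.9795, -0.2017)
n_4 = (-0.7932, -0.6089)
n_5 = (-0.2889, -0.9574)
n_6 = (+0.4961, -0.8682)
  (0,1): δ = 117.12°  ·
  (0,2): δ = 34.00°  ·
  (0,3): δ = 25.59°  ✓
  (0,4): δ = 51.47°  ·
  (0,5): δ = 87.16°  ·
  (0,6): δ = 133.70°  ·
  (1,2): δ = 96.88°  ·
  (1,3): δ = 37.30°  ·
  (1,4): δ = 11.42°  ✓
  (1,5): δ = 24.28°  ✓
  (1,6): δ = 70.81°  ·
  (2,3): δ = 120.41°  ·
  (2,4): δ = 94.53°  ·
  (2,5): δ = 58.84°  ·
  (2,6): δ = 12.30°  ✓
  (3,4): δ = 154.12°  ·
  (3,5): δ = 118.43°  ·
  (3,6): δ = 71.89°  ·
  (4,5): δ = 144.31°  ·
  (4,6): δ = 97.77°  ·
  (5,6): δ = 133.46°  ·
antipodal pairs: 4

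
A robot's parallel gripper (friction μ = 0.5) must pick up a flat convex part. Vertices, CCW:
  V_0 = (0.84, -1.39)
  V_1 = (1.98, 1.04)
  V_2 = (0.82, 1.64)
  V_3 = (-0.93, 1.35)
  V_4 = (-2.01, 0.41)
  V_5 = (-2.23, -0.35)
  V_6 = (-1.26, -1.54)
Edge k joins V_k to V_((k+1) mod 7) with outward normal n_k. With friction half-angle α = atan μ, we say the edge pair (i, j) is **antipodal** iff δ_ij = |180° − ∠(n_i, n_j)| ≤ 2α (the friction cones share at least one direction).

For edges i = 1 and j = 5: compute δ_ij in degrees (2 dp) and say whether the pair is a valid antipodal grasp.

α = atan 0.5 = 26.57°;  2α = 53.13°
edge 1: e_1 = (-1.16, +0.60);  n_1 = (+0.4594, +0.8882)
edge 5: e_5 = (+0.97, -1.19);  n_5 = (-0.7751, -0.6318)
∠(n_1, n_5) = 156.53°
δ = |180° − 156.53°| = 23.47°
23.47° ≤ 2α = 53.13°  →  valid

δ = 23.47°, valid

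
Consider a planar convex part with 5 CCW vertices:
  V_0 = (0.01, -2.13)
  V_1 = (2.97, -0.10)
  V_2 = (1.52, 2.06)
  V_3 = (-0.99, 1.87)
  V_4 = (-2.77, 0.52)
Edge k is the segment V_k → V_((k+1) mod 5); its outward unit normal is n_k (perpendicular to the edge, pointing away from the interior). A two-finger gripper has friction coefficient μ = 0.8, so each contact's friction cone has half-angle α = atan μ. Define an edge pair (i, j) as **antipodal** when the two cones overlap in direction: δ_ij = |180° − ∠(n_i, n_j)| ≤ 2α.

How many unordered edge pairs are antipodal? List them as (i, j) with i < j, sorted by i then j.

count = 4; pairs: (0,2), (0,3), (1,4), (2,4)

α = atan 0.8 = 38.66°;  2α = 77.32°
n_0 = (+0.5656, -0.8247)
n_1 = (+0.8303, +0.5574)
n_2 = (-0.0755, +0.9971)
n_3 = (-0.6043, +0.7968)
n_4 = (-0.6900, -0.7238)
  (0,1): δ = 90.57°  ·
  (0,2): δ = 30.11°  ✓
  (0,3): δ = 2.73°  ✓
  (0,4): δ = 101.93°  ·
  (1,2): δ = 119.54°  ·
  (1,3): δ = 86.70°  ·
  (1,4): δ = 12.50°  ✓
  (2,3): δ = 147.15°  ·
  (2,4): δ = 47.96°  ✓
  (3,4): δ = 80.81°  ·
antipodal pairs: 4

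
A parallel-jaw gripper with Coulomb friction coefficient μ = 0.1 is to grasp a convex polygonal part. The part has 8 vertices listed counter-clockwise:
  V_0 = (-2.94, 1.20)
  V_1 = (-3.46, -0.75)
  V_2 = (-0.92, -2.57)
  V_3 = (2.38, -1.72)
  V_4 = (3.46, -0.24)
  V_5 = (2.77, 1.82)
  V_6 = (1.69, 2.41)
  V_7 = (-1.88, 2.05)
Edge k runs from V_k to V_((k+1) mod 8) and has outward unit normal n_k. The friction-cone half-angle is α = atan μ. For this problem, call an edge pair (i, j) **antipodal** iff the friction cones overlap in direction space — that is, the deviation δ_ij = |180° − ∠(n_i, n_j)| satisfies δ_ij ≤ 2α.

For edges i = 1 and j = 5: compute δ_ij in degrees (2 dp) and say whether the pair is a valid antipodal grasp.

δ = 6.98°, valid

α = atan 0.1 = 5.71°;  2α = 11.42°
edge 1: e_1 = (+2.54, -1.82);  n_1 = (-0.5824, -0.8129)
edge 5: e_5 = (-1.08, +0.59);  n_5 = (+0.4794, +0.8776)
∠(n_1, n_5) = 173.02°
δ = |180° − 173.02°| = 6.98°
6.98° ≤ 2α = 11.42°  →  valid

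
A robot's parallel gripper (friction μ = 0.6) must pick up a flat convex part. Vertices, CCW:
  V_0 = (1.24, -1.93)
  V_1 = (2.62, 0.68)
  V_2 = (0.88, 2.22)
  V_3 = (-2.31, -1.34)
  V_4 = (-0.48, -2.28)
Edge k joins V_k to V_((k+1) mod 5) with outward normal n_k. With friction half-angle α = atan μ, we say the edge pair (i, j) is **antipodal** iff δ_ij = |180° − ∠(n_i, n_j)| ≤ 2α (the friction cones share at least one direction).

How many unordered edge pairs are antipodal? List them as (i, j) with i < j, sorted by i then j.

count = 4; pairs: (0,2), (1,3), (1,4), (2,4)

α = atan 0.6 = 30.96°;  2α = 61.93°
n_0 = (+0.8840, -0.4674)
n_1 = (+0.6628, +0.7488)
n_2 = (-0.7447, +0.6673)
n_3 = (-0.4569, -0.8895)
n_4 = (+0.1994, -0.9799)
  (0,1): δ = 103.64°  ·
  (0,2): δ = 14.00°  ✓
  (0,3): δ = 90.68°  ·
  (0,4): δ = 129.37°  ·
  (1,2): δ = 90.35°  ·
  (1,3): δ = 14.32°  ✓
  (1,4): δ = 53.01°  ✓
  (2,3): δ = 75.33°  ·
  (2,4): δ = 36.64°  ✓
  (3,4): δ = 141.31°  ·
antipodal pairs: 4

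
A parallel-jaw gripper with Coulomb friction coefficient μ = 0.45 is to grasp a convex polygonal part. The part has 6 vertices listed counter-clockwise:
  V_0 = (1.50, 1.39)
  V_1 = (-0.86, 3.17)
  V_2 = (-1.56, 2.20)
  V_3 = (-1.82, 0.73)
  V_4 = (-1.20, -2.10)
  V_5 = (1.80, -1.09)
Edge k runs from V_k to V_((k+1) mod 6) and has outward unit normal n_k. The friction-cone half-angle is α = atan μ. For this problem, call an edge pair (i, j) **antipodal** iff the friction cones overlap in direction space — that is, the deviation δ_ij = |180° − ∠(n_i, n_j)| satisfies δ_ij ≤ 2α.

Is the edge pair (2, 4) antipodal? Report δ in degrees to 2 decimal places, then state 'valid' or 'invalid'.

α = atan 0.45 = 24.23°;  2α = 48.46°
edge 2: e_2 = (-0.26, -1.47);  n_2 = (-0.9847, +0.1742)
edge 4: e_4 = (+3.00, +1.01);  n_4 = (+0.3191, -0.9477)
∠(n_2, n_4) = 118.64°
δ = |180° − 118.64°| = 61.36°
61.36° > 2α = 48.46°  →  invalid

δ = 61.36°, invalid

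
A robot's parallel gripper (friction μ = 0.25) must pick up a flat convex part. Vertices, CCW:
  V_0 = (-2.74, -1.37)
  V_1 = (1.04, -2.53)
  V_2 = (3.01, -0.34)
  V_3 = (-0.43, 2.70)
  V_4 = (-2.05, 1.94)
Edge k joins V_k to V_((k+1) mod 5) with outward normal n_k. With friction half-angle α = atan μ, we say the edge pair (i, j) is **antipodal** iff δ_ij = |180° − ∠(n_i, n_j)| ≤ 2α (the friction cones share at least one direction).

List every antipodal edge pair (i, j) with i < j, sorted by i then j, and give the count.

count = 2; pairs: (0,2), (1,3)

α = atan 0.25 = 14.04°;  2α = 28.07°
n_0 = (-0.2934, -0.9560)
n_1 = (+0.7435, -0.6688)
n_2 = (+0.6622, +0.7493)
n_3 = (-0.4247, +0.9053)
n_4 = (-0.9790, +0.2041)
  (0,1): δ = 114.91°  ·
  (0,2): δ = 24.41°  ✓
  (0,3): δ = 42.19°  ·
  (0,4): δ = 95.28°  ·
  (1,2): δ = 89.49°  ·
  (1,3): δ = 22.89°  ✓
  (1,4): δ = 30.20°  ·
  (2,3): δ = 113.40°  ·
  (2,4): δ = 60.31°  ·
  (3,4): δ = 126.91°  ·
antipodal pairs: 2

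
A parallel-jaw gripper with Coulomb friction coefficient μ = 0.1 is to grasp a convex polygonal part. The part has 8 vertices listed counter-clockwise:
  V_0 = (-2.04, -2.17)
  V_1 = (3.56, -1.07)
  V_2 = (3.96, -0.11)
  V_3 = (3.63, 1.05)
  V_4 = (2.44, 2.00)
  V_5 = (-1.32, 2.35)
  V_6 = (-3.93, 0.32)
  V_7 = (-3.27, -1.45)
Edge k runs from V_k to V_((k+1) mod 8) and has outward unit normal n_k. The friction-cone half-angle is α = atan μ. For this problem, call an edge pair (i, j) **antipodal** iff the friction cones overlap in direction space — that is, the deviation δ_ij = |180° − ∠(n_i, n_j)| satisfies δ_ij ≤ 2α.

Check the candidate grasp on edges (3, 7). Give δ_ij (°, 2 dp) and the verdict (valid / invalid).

α = atan 0.1 = 5.71°;  2α = 11.42°
edge 3: e_3 = (-1.19, +0.95);  n_3 = (+0.6239, +0.7815)
edge 7: e_7 = (+1.23, -0.72);  n_7 = (-0.5052, -0.8630)
∠(n_3, n_7) = 171.74°
δ = |180° − 171.74°| = 8.26°
8.26° ≤ 2α = 11.42°  →  valid

δ = 8.26°, valid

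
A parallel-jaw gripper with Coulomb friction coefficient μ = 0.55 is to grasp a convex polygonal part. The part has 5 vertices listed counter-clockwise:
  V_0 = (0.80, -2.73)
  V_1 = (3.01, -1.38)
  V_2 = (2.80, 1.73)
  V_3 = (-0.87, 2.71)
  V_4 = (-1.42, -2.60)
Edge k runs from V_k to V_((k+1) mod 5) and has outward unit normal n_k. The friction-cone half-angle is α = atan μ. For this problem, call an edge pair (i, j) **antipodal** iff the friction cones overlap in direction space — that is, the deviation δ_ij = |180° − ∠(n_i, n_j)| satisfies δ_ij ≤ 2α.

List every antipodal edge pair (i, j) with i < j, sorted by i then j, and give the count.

count = 4; pairs: (0,2), (0,3), (1,3), (2,4)

α = atan 0.55 = 28.81°;  2α = 57.62°
n_0 = (+0.5213, -0.8534)
n_1 = (+0.9977, +0.0674)
n_2 = (+0.2580, +0.9661)
n_3 = (-0.9947, +0.1030)
n_4 = (-0.0585, -0.9983)
  (0,1): δ = 117.56°  ·
  (0,2): δ = 46.37°  ✓
  (0,3): δ = 52.67°  ✓
  (0,4): δ = 145.23°  ·
  (1,2): δ = 108.81°  ·
  (1,3): δ = 9.78°  ✓
  (1,4): δ = 82.79°  ·
  (2,3): δ = 80.96°  ·
  (2,4): δ = 11.60°  ✓
  (3,4): δ = 87.44°  ·
antipodal pairs: 4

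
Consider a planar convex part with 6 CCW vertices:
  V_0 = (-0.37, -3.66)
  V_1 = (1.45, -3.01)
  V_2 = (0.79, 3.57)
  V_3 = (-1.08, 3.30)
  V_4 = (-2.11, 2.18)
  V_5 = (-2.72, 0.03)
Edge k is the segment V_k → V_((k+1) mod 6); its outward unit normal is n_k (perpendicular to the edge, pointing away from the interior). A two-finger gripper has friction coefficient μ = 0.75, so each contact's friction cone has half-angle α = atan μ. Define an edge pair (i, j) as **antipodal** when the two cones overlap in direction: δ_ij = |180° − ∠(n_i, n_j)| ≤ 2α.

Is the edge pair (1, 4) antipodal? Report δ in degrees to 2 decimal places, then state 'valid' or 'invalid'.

α = atan 0.75 = 36.87°;  2α = 73.74°
edge 1: e_1 = (-0.66, +6.58);  n_1 = (+0.9950, +0.0998)
edge 4: e_4 = (-0.61, -2.15);  n_4 = (-0.9620, +0.2729)
∠(n_1, n_4) = 158.43°
δ = |180° − 158.43°| = 21.57°
21.57° ≤ 2α = 73.74°  →  valid

δ = 21.57°, valid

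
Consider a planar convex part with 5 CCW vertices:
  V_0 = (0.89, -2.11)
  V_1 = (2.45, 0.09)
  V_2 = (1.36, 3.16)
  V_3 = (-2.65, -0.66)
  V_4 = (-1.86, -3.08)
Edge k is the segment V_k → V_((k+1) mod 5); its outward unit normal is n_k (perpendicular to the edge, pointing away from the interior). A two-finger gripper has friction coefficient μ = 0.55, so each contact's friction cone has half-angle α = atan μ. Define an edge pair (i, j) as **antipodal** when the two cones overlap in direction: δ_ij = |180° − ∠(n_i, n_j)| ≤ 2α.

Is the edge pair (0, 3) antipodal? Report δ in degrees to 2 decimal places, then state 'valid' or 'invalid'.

α = atan 0.55 = 28.81°;  2α = 57.62°
edge 0: e_0 = (+1.56, +2.20);  n_0 = (+0.8157, -0.5784)
edge 3: e_3 = (+0.79, -2.42);  n_3 = (-0.9506, -0.3103)
∠(n_0, n_3) = 126.58°
δ = |180° − 126.58°| = 53.42°
53.42° ≤ 2α = 57.62°  →  valid

δ = 53.42°, valid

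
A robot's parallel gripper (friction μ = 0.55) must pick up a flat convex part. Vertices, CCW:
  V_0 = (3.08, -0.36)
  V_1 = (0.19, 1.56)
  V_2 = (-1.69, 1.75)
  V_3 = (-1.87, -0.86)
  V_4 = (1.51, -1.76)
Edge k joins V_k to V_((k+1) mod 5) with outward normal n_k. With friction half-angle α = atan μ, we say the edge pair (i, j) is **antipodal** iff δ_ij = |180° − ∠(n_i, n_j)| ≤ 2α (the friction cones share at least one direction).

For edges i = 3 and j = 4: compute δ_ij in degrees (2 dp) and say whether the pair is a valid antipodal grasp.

α = atan 0.55 = 28.81°;  2α = 57.62°
edge 3: e_3 = (+3.38, -0.90);  n_3 = (-0.2573, -0.9663)
edge 4: e_4 = (+1.57, +1.40);  n_4 = (+0.6655, -0.7464)
∠(n_3, n_4) = 56.63°
δ = |180° − 56.63°| = 123.37°
123.37° > 2α = 57.62°  →  invalid

δ = 123.37°, invalid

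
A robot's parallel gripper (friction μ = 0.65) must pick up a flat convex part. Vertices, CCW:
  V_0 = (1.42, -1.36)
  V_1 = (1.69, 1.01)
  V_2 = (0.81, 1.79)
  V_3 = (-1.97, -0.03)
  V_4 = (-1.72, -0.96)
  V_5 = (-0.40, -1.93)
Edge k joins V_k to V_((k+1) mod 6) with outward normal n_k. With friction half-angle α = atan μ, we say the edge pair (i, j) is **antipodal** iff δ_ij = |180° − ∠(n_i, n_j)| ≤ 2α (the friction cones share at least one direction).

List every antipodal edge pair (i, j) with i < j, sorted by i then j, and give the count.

count = 7; pairs: (0,2), (0,3), (0,4), (1,3), (1,4), (1,5), (2,5)

α = atan 0.65 = 33.02°;  2α = 66.05°
n_0 = (+0.9936, -0.1132)
n_1 = (+0.6633, +0.7483)
n_2 = (-0.5477, +0.8367)
n_3 = (-0.9657, -0.2596)
n_4 = (-0.5922, -0.8058)
n_5 = (+0.2989, -0.9543)
  (0,1): δ = 125.05°  ·
  (0,2): δ = 50.29°  ✓
  (0,3): δ = 21.55°  ✓
  (0,4): δ = 60.19°  ✓
  (0,5): δ = 113.89°  ·
  (1,2): δ = 105.24°  ·
  (1,3): δ = 33.40°  ✓
  (1,4): δ = 5.24°  ✓
  (1,5): δ = 58.94°  ✓
  (2,3): δ = 108.17°  ·
  (2,4): δ = 69.52°  ·
  (2,5): δ = 15.82°  ✓
  (3,4): δ = 141.36°  ·
  (3,5): δ = 87.66°  ·
  (4,5): δ = 126.30°  ·
antipodal pairs: 7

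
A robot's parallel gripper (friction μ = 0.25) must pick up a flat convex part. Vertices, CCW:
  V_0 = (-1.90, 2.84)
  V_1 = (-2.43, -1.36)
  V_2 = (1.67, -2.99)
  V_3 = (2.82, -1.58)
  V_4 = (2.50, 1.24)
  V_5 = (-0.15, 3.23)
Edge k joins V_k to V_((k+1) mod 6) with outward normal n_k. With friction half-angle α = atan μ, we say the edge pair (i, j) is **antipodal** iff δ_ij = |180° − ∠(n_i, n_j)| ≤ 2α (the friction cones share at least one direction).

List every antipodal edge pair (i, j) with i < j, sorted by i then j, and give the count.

α = atan 0.25 = 14.04°;  2α = 28.07°
n_0 = (-0.9921, +0.1252)
n_1 = (-0.3694, -0.9293)
n_2 = (+0.7749, -0.6320)
n_3 = (+0.9936, +0.1128)
n_4 = (+0.6005, +0.7996)
n_5 = (-0.2175, +0.9761)
  (0,1): δ = 104.49°  ·
  (0,2): δ = 32.01°  ·
  (0,3): δ = 13.67°  ✓
  (0,4): δ = 60.29°  ·
  (0,5): δ = 109.76°  ·
  (1,2): δ = 107.52°  ·
  (1,3): δ = 61.85°  ·
  (1,4): δ = 15.22°  ✓
  (1,5): δ = 34.24°  ·
  (2,3): δ = 134.33°  ·
  (2,4): δ = 87.70°  ·
  (2,5): δ = 38.24°  ·
  (3,4): δ = 133.38°  ·
  (3,5): δ = 83.91°  ·
  (4,5): δ = 130.53°  ·
antipodal pairs: 2

count = 2; pairs: (0,3), (1,4)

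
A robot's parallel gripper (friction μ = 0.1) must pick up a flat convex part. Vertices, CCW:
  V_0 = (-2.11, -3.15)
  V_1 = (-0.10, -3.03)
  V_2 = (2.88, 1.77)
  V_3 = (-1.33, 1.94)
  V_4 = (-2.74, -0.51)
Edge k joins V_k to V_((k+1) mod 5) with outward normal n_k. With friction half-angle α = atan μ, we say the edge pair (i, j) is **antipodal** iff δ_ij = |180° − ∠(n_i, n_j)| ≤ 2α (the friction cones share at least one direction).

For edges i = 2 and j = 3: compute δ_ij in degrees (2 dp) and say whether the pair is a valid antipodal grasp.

α = atan 0.1 = 5.71°;  2α = 11.42°
edge 2: e_2 = (-4.21, +0.17);  n_2 = (+0.0403, +0.9992)
edge 3: e_3 = (-1.41, -2.45);  n_3 = (-0.8667, +0.4988)
∠(n_2, n_3) = 62.39°
δ = |180° − 62.39°| = 117.61°
117.61° > 2α = 11.42°  →  invalid

δ = 117.61°, invalid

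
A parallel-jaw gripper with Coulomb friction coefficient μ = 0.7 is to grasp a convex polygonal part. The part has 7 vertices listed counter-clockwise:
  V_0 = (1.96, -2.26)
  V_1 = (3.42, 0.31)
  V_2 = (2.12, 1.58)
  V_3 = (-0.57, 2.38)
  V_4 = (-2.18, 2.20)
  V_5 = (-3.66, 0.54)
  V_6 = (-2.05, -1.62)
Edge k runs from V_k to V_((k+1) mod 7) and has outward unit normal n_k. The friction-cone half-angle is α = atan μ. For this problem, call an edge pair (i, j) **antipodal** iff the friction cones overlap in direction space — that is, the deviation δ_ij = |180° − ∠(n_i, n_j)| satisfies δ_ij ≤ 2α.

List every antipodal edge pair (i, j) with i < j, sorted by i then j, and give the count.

α = atan 0.7 = 34.99°;  2α = 69.98°
n_0 = (+0.8695, -0.4940)
n_1 = (+0.6988, +0.7153)
n_2 = (+0.2851, +0.9585)
n_3 = (-0.1111, +0.9938)
n_4 = (-0.7464, +0.6655)
n_5 = (-0.8018, -0.5976)
n_6 = (-0.1576, -0.9875)
  (0,1): δ = 104.73°  ·
  (0,2): δ = 76.96°  ·
  (0,3): δ = 54.02°  ✓
  (0,4): δ = 12.12°  ✓
  (0,5): δ = 66.30°  ✓
  (0,6): δ = 110.53°  ·
  (1,2): δ = 152.23°  ·
  (1,3): δ = 129.29°  ·
  (1,4): δ = 87.39°  ·
  (1,5): δ = 8.97°  ✓
  (1,6): δ = 35.26°  ✓
  (2,3): δ = 157.06°  ·
  (2,4): δ = 115.16°  ·
  (2,5): δ = 36.74°  ✓
  (2,6): δ = 7.49°  ✓
  (3,4): δ = 138.10°  ·
  (3,5): δ = 59.68°  ✓
  (3,6): δ = 15.45°  ✓
  (4,5): δ = 101.58°  ·
  (4,6): δ = 57.35°  ✓
  (5,6): δ = 135.77°  ·
antipodal pairs: 10

count = 10; pairs: (0,3), (0,4), (0,5), (1,5), (1,6), (2,5), (2,6), (3,5), (3,6), (4,6)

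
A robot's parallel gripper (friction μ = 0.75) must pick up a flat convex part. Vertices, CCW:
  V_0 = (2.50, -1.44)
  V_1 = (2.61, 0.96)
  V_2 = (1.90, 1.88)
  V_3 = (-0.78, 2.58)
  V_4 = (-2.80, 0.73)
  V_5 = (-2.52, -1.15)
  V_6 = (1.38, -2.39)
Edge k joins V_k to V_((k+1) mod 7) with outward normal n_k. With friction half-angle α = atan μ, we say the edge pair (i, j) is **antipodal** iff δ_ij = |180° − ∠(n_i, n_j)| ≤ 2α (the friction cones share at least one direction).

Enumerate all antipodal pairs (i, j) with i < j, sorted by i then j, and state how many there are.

α = atan 0.75 = 36.87°;  2α = 73.74°
n_0 = (+0.9990, -0.0458)
n_1 = (+0.7917, +0.6110)
n_2 = (+0.2527, +0.9675)
n_3 = (-0.6754, +0.7375)
n_4 = (-0.9891, -0.1473)
n_5 = (-0.3030, -0.9530)
n_6 = (+0.6469, -0.7626)
  (0,1): δ = 139.72°  ·
  (0,2): δ = 102.01°  ·
  (0,3): δ = 44.89°  ✓
  (0,4): δ = 11.10°  ✓
  (0,5): δ = 74.99°  ·
  (0,6): δ = 132.93°  ·
  (1,2): δ = 142.30°  ·
  (1,3): δ = 85.17°  ·
  (1,4): δ = 29.19°  ✓
  (1,5): δ = 34.70°  ✓
  (1,6): δ = 92.65°  ·
  (2,3): δ = 122.88°  ·
  (2,4): δ = 66.89°  ✓
  (2,5): δ = 3.00°  ✓
  (2,6): δ = 54.94°  ✓
  (3,4): δ = 124.01°  ·
  (3,5): δ = 60.12°  ✓
  (3,6): δ = 2.18°  ✓
  (4,5): δ = 116.11°  ·
  (4,6): δ = 58.17°  ✓
  (5,6): δ = 122.06°  ·
antipodal pairs: 10

count = 10; pairs: (0,3), (0,4), (1,4), (1,5), (2,4), (2,5), (2,6), (3,5), (3,6), (4,6)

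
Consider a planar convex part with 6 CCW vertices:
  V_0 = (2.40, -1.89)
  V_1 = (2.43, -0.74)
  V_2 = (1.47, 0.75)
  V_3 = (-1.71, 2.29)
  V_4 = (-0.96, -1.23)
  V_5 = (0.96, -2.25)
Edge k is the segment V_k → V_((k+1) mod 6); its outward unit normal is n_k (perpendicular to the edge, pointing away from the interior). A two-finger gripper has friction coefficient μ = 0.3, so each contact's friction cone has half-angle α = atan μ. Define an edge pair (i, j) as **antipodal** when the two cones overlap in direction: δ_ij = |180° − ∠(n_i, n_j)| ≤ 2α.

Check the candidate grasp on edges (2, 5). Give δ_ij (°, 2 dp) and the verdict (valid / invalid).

δ = 39.88°, invalid

α = atan 0.3 = 16.70°;  2α = 33.40°
edge 2: e_2 = (-3.18, +1.54);  n_2 = (+0.4359, +0.9000)
edge 5: e_5 = (+1.44, +0.36);  n_5 = (+0.2425, -0.9701)
∠(n_2, n_5) = 140.12°
δ = |180° − 140.12°| = 39.88°
39.88° > 2α = 33.40°  →  invalid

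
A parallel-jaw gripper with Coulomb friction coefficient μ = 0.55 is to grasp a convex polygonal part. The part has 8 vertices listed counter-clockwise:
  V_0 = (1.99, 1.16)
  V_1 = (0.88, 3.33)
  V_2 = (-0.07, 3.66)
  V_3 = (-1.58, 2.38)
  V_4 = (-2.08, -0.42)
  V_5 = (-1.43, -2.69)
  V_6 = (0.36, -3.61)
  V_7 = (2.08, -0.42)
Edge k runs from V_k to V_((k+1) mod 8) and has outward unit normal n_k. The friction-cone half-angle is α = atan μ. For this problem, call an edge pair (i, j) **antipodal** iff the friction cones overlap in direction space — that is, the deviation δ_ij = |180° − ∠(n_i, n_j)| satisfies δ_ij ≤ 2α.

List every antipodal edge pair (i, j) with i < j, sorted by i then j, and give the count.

count = 11; pairs: (0,3), (0,4), (0,5), (1,4), (1,5), (2,6), (2,7), (3,6), (3,7), (4,6), (4,7)

α = atan 0.55 = 28.81°;  2α = 57.62°
n_0 = (+0.8903, +0.4554)
n_1 = (+0.3281, +0.9446)
n_2 = (-0.6466, +0.7628)
n_3 = (-0.9844, +0.1758)
n_4 = (-0.9614, -0.2753)
n_5 = (-0.4571, -0.8894)
n_6 = (+0.8802, -0.4746)
n_7 = (+0.9984, +0.0569)
  (0,1): δ = 136.25°  ·
  (0,2): δ = 76.80°  ·
  (0,3): δ = 37.22°  ✓
  (0,4): δ = 11.11°  ✓
  (0,5): δ = 35.71°  ✓
  (0,6): δ = 124.58°  ·
  (0,7): δ = 156.17°  ·
  (1,2): δ = 120.56°  ·
  (1,3): δ = 80.97°  ·
  (1,4): δ = 54.87°  ✓
  (1,5): δ = 8.05°  ✓
  (1,6): δ = 80.82°  ·
  (1,7): δ = 112.42°  ·
  (2,3): δ = 140.41°  ·
  (2,4): δ = 114.31°  ·
  (2,5): δ = 67.49°  ·
  (2,6): δ = 21.38°  ✓
  (2,7): δ = 52.97°  ✓
  (3,4): δ = 153.90°  ·
  (3,5): δ = 107.08°  ·
  (3,6): δ = 18.21°  ✓
  (3,7): δ = 13.38°  ✓
  (4,5): δ = 133.18°  ·
  (4,6): δ = 44.31°  ✓
  (4,7): δ = 12.72°  ✓
  (5,6): δ = 91.13°  ·
  (5,7): δ = 59.54°  ·
  (6,7): δ = 148.41°  ·
antipodal pairs: 11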